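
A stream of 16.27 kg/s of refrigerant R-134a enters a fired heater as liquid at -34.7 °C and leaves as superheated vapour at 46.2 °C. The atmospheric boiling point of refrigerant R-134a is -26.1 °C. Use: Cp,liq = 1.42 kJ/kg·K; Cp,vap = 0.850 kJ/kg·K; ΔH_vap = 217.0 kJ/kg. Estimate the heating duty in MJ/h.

Q = 17000 MJ/h

liquid -34.7→-26.1 °C: 12.212 kJ/kg
vaporisation at -26.1 °C: 217 kJ/kg
vapour -26.1→46.2 °C: 61.455 kJ/kg
Δh = 12.212 + 217 + 61.455 = 290.67 kJ/kg
Q = ṁ·Δh = 16.27 kg/s × 290.67 kJ/kg = 4729.2 kJ/s
|Q| = 4729.2 kW = 17025 MJ/h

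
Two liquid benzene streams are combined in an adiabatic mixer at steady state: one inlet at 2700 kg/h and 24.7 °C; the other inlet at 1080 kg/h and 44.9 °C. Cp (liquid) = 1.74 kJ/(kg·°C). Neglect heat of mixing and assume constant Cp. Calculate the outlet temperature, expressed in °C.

Adiabatic, steady state ⇒ Σ ṁᵢCp,ᵢ(T_out − Tᵢ) = 0
T_out = Σ ṁᵢCp,ᵢTᵢ / Σ ṁᵢCp,ᵢ
      = 200420 / 6577.2 = 30.471 °C

T_out = 30.5 °C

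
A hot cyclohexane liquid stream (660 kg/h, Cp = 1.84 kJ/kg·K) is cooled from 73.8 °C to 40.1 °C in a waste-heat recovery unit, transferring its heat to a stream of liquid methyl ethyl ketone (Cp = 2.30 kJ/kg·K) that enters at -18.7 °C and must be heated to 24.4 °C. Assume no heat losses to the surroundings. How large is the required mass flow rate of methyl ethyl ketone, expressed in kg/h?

ṁ_c = 413 kg/h

Heat released by hot stream: Q = 660 × 1.84 × (73.8 − 40.1) = 40925 kJ/h
Energy balance on cold side (adiabatic exchanger): Q = ṁ_c·Cp_c·(T_c,out − T_c,in)
ṁ_c = 40925 / [2.30 × (24.4 − -18.7)] = 412.84 kg/h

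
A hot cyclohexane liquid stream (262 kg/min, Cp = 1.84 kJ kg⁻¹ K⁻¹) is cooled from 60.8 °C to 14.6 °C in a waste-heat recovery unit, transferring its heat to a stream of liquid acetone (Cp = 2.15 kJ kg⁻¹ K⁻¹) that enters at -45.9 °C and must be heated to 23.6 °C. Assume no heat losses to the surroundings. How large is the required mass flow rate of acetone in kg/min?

Heat released by hot stream: Q = 262 × 1.84 × (60.8 − 14.6) = 22272 kJ/min
Energy balance on cold side (adiabatic exchanger): Q = ṁ_c·Cp_c·(T_c,out − T_c,in)
ṁ_c = 22272 / [2.15 × (23.6 − -45.9)] = 149.05 kg/min

ṁ_c = 149 kg/min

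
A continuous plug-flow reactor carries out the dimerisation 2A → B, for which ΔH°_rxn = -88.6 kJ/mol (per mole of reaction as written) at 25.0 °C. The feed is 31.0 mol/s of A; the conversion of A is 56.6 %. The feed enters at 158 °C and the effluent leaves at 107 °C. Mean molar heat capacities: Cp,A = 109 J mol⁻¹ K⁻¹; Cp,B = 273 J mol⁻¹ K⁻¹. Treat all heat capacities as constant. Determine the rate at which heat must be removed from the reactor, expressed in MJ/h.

Q_out = 3280 MJ/h

Extent of reaction ξ = 0.566 × 31.0 / 2 = 8.773 mol/s
Reaction term: ξ·ΔH°_rxn = 8.773 × -88.6 = -777.29 kJ/s
Sensible, feed 158→25 °C: -449.41 kJ/s
Outlet flows (mol/s): A 13.454, B 8.773
Sensible, products 25→107 °C: 316.64 kJ/s
Q = ΔH = -910.05 kJ/s = -910.05 kW
Heat removed = 3276.2 MJ/h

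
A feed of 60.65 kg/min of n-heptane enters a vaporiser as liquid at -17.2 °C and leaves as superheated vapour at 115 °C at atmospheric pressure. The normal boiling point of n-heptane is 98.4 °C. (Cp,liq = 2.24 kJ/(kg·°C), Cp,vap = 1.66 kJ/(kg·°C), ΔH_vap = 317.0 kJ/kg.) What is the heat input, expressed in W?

Q = 610000 W

liquid -17.2→98.4 °C: 258.94 kJ/kg
vaporisation at 98.4 °C: 317 kJ/kg
vapour 98.4→115 °C: 27.556 kJ/kg
Δh = 258.94 + 317 + 27.556 = 603.5 kJ/kg
Q = ṁ·Δh = 60.65 kg/min × 603.5 kJ/kg = 36602 kJ/min
|Q| = 610.04 kW = 610040 W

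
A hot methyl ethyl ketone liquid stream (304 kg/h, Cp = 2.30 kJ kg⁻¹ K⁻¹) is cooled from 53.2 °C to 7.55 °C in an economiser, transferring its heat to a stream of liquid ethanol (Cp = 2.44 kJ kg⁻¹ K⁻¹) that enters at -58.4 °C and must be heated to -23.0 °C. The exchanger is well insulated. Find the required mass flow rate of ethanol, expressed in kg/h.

ṁ_c = 370 kg/h

Heat released by hot stream: Q = 304 × 2.30 × (53.2 − 7.55) = 31918 kJ/h
Energy balance on cold side (adiabatic exchanger): Q = ṁ_c·Cp_c·(T_c,out − T_c,in)
ṁ_c = 31918 / [2.44 × (-23.0 − -58.4)] = 369.53 kg/h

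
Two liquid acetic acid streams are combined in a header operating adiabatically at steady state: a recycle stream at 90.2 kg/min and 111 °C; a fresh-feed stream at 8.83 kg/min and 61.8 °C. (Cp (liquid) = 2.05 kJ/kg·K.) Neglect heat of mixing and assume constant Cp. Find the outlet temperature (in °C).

T_out = 107 °C

Adiabatic, steady state ⇒ Σ ṁᵢCp,ᵢ(T_out − Tᵢ) = 0
T_out = Σ ṁᵢCp,ᵢTᵢ / Σ ṁᵢCp,ᵢ
      = 21644 / 203.01 = 106.61 °C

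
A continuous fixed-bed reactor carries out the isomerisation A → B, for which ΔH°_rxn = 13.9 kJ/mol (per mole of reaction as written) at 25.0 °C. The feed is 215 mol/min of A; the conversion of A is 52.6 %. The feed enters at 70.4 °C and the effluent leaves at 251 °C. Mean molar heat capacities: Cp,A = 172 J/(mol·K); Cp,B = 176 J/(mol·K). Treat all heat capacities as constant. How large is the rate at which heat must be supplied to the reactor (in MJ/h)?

Q_in = 501 MJ/h

Extent of reaction ξ = 0.526 × 215 = 113.09 mol/min
Reaction term: ξ·ΔH°_rxn = 113.09 × 13.9 = 1572 kJ/min
Sensible, feed 70.4→25 °C: -1678.9 kJ/min
Outlet flows (mol/min): A 101.91, B 113.09
Sensible, products 25→251 °C: 8459.7 kJ/min
Q = ΔH = 8352.8 kJ/min = 139.21 kW
Heat supplied = 501.17 MJ/h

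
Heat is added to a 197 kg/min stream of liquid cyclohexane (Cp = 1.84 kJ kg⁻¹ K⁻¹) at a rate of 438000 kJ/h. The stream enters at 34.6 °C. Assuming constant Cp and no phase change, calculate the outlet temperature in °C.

Q = 438000 kJ/h = 7300 kJ/min
ΔT = Q/(ṁ·Cp) = 7300/(197×1.84) = 20.139 K
T_out = 34.6 + 20.139 = 54.739 °C

T_out = 54.7 °C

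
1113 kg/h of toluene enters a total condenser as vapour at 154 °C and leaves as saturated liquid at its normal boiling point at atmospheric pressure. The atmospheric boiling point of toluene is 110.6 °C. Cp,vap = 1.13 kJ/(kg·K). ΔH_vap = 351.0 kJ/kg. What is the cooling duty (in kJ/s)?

vapour 154→110.6 °C: -49.042 kJ/kg
condensation at 110.6 °C: -351 kJ/kg
Δh = -49.042 + -351 = -400.04 kJ/kg
Q = ṁ·Δh = 1113 kg/h × -400.04 kJ/kg = -445250 kJ/h
|Q| = 123.68 kW

Q_c = 124 kJ/s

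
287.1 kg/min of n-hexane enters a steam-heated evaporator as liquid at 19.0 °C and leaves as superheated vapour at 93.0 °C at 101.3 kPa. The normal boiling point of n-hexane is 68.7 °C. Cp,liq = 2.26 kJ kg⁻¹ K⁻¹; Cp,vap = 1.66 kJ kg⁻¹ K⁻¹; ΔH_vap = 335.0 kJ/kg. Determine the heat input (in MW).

Q = 2.33 MW

liquid 19.0→68.7 °C: 112.32 kJ/kg
vaporisation at 68.7 °C: 335 kJ/kg
vapour 68.7→93.0 °C: 40.338 kJ/kg
Δh = 112.32 + 335 + 40.338 = 487.66 kJ/kg
Q = ṁ·Δh = 287.1 kg/min × 487.66 kJ/kg = 140010 kJ/min
|Q| = 2333.5 kW = 2.3335 MW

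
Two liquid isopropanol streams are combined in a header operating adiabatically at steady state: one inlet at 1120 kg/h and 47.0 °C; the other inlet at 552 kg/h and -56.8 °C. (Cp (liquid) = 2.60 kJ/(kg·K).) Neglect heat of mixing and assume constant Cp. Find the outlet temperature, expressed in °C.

No heat crosses the boundary, so H_out = H_in.
Σ ṁᵢCp,ᵢTᵢ = 1120×2.60×47.0 + 552×2.60×-56.8 = 55345
Σ ṁᵢCp,ᵢ = 1120×2.60 + 552×2.60 = 4347.2
T_out = 55345 / 4347.2 = 12.731 °C

T_out = 12.7 °C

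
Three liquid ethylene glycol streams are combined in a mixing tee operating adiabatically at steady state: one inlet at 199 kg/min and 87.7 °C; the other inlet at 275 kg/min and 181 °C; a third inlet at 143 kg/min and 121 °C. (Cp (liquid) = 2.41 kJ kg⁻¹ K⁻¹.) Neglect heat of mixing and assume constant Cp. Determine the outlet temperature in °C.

T_out = 137 °C

No heat crosses the boundary, so H_out = H_in.
T_out = Σ ṁᵢCp,ᵢTᵢ / Σ ṁᵢCp,ᵢ
      = 203720 / 1487 = 137 °C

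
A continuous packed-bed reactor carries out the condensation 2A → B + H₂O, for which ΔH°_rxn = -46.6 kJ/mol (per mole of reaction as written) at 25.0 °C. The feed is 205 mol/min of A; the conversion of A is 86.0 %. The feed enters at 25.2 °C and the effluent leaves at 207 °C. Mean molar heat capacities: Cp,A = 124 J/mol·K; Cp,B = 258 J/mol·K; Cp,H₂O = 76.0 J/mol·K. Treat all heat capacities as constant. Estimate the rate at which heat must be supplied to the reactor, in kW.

Q_in = 31.6 kW

Extent of reaction ξ = 0.860 × 205 / 2 = 88.15 mol/min
Reaction term: ξ·ΔH°_rxn = 88.15 × -46.6 = -4107.8 kJ/min
Sensible, feed 25.2→25 °C: -5.084 kJ/min
Outlet flows (mol/min): A 28.7, B 88.15, H₂O 88.15
Sensible, products 25→207 °C: 6006.2 kJ/min
Q = ΔH = 1893.3 kJ/min = 31.555 kW
Heat supplied = 31.555 kW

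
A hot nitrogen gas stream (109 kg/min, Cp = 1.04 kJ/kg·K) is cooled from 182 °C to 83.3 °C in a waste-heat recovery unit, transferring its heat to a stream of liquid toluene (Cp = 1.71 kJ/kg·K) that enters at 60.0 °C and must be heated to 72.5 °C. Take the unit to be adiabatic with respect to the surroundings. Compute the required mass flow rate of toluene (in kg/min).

Heat released by hot stream: Q = 109 × 1.04 × (182 − 83.3) = 11189 kJ/min
Energy balance on cold side (adiabatic exchanger): Q = ṁ_c·Cp_c·(T_c,out − T_c,in)
ṁ_c = 11189 / [1.71 × (72.5 − 60.0)] = 523.44 kg/min

ṁ_c = 523 kg/min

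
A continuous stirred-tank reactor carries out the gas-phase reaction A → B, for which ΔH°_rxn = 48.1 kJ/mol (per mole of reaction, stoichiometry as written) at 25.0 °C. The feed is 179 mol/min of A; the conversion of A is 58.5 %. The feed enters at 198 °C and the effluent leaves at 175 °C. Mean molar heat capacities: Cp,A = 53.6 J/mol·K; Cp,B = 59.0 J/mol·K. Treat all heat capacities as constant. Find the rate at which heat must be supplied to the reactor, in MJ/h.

Extent of reaction ξ = 0.585 × 179 = 104.71 mol/min
Reaction term: ξ·ΔH°_rxn = 104.71 × 48.1 = 5036.8 kJ/min
Sensible, feed 198→25 °C: -1659.8 kJ/min
Outlet flows (mol/min): A 74.285, B 104.71
Sensible, products 25→175 °C: 1524 kJ/min
Q = ΔH = 4900.9 kJ/min = 81.682 kW
Heat supplied = 294.06 MJ/h

Q_in = 294 MJ/h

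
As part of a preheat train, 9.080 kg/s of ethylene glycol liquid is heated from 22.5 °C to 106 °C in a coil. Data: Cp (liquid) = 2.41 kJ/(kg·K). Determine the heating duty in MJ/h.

Q = ṁ·Cp·ΔT = 9.080 × 2.41 × (106 − 22.5) = 1827.2 kJ/s
Heating duty = 6578 MJ/h

Q = 6580 MJ/h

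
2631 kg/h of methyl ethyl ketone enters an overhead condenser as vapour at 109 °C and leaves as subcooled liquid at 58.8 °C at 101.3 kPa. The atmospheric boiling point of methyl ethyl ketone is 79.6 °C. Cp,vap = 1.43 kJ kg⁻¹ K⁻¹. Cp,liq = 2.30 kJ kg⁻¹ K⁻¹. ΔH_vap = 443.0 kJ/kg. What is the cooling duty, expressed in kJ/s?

vapour 109→79.6 °C: -42.042 kJ/kg
condensation at 79.6 °C: -443 kJ/kg
liquid 79.6→58.8 °C: -47.84 kJ/kg
Δh = -42.042 + -443 + -47.84 = -532.88 kJ/kg
Q = ṁ·Δh = 2631 kg/h × -532.88 kJ/kg = -1.402e+06 kJ/h
|Q| = 389.45 kW

Q_c = 389 kJ/s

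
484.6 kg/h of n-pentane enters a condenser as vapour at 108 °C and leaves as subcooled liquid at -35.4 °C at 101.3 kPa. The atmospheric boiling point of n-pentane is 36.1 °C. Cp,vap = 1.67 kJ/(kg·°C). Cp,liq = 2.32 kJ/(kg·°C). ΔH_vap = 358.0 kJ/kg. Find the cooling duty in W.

Q_c = 86700 W

vapour 108→36.1 °C: -120.07 kJ/kg
condensation at 36.1 °C: -358 kJ/kg
liquid 36.1→-35.4 °C: -165.88 kJ/kg
Δh = -120.07 + -358 + -165.88 = -643.95 kJ/kg
Q = ṁ·Δh = 484.6 kg/h × -643.95 kJ/kg = -312060 kJ/h
|Q| = 86.683 kW = 86683 W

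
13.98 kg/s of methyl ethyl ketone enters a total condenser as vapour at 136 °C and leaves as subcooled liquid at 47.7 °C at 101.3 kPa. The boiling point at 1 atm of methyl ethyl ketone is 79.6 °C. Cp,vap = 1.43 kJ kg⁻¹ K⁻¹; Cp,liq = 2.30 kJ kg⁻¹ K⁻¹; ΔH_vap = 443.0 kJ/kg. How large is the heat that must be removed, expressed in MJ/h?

vapour 136→79.6 °C: -80.652 kJ/kg
condensation at 79.6 °C: -443 kJ/kg
liquid 79.6→47.7 °C: -73.37 kJ/kg
Δh = -80.652 + -443 + -73.37 = -597.02 kJ/kg
Q = ṁ·Δh = 13.98 kg/s × -597.02 kJ/kg = -8346.4 kJ/s
|Q| = 8346.4 kW = 30047 MJ/h

Q_c = 30000 MJ/h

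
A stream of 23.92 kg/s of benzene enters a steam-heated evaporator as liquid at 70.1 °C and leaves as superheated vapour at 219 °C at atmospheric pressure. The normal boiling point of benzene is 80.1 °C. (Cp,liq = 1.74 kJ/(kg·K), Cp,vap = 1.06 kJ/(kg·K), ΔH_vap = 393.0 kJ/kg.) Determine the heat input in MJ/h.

Q = 48000 MJ/h

liquid 70.1→80.1 °C: 17.4 kJ/kg
vaporisation at 80.1 °C: 393 kJ/kg
vapour 80.1→219 °C: 147.23 kJ/kg
Δh = 17.4 + 393 + 147.23 = 557.63 kJ/kg
Q = ṁ·Δh = 23.92 kg/s × 557.63 kJ/kg = 13339 kJ/s
|Q| = 13339 kW = 48019 MJ/h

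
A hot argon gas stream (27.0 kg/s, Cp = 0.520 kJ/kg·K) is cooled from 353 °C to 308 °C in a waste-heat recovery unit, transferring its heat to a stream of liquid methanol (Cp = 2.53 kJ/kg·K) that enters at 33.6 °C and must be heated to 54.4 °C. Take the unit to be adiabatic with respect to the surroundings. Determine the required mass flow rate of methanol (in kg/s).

ṁ_c = 12.0 kg/s

Heat released by hot stream: Q = 27.0 × 0.520 × (353 − 308) = 631.8 kJ/s
Energy balance on cold side (adiabatic exchanger): Q = ṁ_c·Cp_c·(T_c,out − T_c,in)
ṁ_c = 631.8 / [2.53 × (54.4 − 33.6)] = 12.006 kg/s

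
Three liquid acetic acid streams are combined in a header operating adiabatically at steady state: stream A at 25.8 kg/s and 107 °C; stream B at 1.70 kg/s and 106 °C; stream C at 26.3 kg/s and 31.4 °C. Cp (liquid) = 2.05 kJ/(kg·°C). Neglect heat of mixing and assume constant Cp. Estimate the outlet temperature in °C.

T_out = 70.0 °C

No heat crosses the boundary, so H_out = H_in.
T_out = Σ ṁᵢCp,ᵢTᵢ / Σ ṁᵢCp,ᵢ
      = 7721.6 / 110.29 = 70.012 °C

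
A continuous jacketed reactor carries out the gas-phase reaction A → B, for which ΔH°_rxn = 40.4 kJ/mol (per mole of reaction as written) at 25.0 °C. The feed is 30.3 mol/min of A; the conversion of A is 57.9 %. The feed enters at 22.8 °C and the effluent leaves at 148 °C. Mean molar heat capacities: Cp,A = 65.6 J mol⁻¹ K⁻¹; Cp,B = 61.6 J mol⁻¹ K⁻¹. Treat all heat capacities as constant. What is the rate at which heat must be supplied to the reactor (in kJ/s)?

Q_in = 15.8 kJ/s

Extent of reaction ξ = 0.579 × 30.3 = 17.544 mol/min
Reaction term: ξ·ΔH°_rxn = 17.544 × 40.4 = 708.77 kJ/min
Sensible, feed 22.8→25 °C: 4.3729 kJ/min
Outlet flows (mol/min): A 12.756, B 17.544
Sensible, products 25→148 °C: 235.85 kJ/min
Q = ΔH = 948.99 kJ/min = 15.817 kW
Heat supplied = 15.817 kJ/s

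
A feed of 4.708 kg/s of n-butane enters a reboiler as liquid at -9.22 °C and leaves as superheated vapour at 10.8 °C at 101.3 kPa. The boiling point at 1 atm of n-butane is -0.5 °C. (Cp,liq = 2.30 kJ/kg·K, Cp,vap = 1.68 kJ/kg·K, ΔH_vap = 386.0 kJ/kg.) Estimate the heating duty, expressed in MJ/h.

Q = 7200 MJ/h

liquid -9.22→-0.5 °C: 20.056 kJ/kg
vaporisation at -0.5 °C: 386 kJ/kg
vapour -0.5→10.8 °C: 18.984 kJ/kg
Δh = 20.056 + 386 + 18.984 = 425.04 kJ/kg
Q = ṁ·Δh = 4.708 kg/s × 425.04 kJ/kg = 2001.1 kJ/s
|Q| = 2001.1 kW = 7203.9 MJ/h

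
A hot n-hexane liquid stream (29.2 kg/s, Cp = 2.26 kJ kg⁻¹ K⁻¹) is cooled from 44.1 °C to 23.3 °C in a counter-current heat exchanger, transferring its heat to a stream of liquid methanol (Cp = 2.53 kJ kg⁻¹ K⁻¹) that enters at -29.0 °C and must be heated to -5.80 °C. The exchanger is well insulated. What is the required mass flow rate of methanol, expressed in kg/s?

Heat released by hot stream: Q = 29.2 × 2.26 × (44.1 − 23.3) = 1372.6 kJ/s
Energy balance on cold side (adiabatic exchanger): Q = ṁ_c·Cp_c·(T_c,out − T_c,in)
ṁ_c = 1372.6 / [2.53 × (-5.80 − -29.0)] = 23.385 kg/s

ṁ_c = 23.4 kg/s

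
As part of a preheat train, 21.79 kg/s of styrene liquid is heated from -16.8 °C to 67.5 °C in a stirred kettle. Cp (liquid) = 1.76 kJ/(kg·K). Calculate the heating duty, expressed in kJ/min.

Q = 194000 kJ/min

Q = ṁ·Cp·ΔT = 21.79 × 1.76 × (67.5 − -16.8) = 3232.9 kJ/s
Heating duty = 193980 kJ/min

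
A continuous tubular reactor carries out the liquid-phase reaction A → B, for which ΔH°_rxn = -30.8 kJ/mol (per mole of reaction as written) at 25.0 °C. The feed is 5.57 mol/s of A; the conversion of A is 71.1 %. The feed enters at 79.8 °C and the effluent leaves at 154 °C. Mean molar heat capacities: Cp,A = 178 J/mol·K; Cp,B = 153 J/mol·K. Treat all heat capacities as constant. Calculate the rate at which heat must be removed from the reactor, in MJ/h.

Extent of reaction ξ = 0.711 × 5.57 = 3.9603 mol/s
Reaction term: ξ·ΔH°_rxn = 3.9603 × -30.8 = -121.98 kJ/s
Sensible, feed 79.8→25 °C: -54.332 kJ/s
Outlet flows (mol/s): A 1.6097, B 3.9603
Sensible, products 25→154 °C: 115.13 kJ/s
Q = ΔH = -61.182 kJ/s = -61.182 kW
Heat removed = 220.25 MJ/h

Q_out = 220 MJ/h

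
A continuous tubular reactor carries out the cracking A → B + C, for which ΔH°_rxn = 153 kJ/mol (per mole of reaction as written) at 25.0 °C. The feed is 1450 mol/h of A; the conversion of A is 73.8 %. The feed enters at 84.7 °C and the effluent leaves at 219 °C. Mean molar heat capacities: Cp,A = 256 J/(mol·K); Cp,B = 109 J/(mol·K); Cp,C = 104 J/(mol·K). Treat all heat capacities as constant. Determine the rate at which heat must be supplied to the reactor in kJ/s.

Q_in = 56.8 kJ/s

Extent of reaction ξ = 0.738 × 1450 = 1070.1 mol/h
Reaction term: ξ·ΔH°_rxn = 1070.1 × 153 = 163730 kJ/h
Sensible, feed 84.7→25 °C: -22161 kJ/h
Outlet flows (mol/h): A 379.9, B 1070.1, C 1070.1
Sensible, products 25→219 °C: 63086 kJ/h
Q = ΔH = 204650 kJ/h = 56.847 kW
Heat supplied = 56.847 kJ/s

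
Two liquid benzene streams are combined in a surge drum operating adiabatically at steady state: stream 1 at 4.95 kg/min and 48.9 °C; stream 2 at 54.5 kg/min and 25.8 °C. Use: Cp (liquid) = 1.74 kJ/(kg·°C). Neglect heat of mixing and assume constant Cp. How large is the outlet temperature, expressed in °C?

T_out = 27.7 °C

Adiabatic, steady state ⇒ Σ ṁᵢCp,ᵢ(T_out − Tᵢ) = 0
Σ ṁᵢCp,ᵢTᵢ = 4.95×1.74×48.9 + 54.5×1.74×25.8 = 2867.8
Σ ṁᵢCp,ᵢ = 4.95×1.74 + 54.5×1.74 = 103.44
T_out = 2867.8 / 103.44 = 27.723 °C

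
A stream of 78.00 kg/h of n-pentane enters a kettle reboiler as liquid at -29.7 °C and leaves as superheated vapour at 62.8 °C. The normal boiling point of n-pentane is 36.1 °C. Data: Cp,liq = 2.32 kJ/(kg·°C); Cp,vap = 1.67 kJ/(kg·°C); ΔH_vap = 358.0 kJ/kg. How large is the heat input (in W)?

Q = 12000 W

liquid -29.7→36.1 °C: 152.66 kJ/kg
vaporisation at 36.1 °C: 358 kJ/kg
vapour 36.1→62.8 °C: 44.589 kJ/kg
Δh = 152.66 + 358 + 44.589 = 555.25 kJ/kg
Q = ṁ·Δh = 78.00 kg/h × 555.25 kJ/kg = 43309 kJ/h
|Q| = 12.03 kW = 12030 W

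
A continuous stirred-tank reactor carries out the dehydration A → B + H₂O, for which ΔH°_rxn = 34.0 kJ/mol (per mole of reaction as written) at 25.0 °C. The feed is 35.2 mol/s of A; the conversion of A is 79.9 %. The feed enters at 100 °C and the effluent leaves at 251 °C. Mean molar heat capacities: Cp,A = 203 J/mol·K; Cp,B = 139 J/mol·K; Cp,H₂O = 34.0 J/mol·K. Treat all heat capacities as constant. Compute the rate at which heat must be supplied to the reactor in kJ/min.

Q_in = 111000 kJ/min

Extent of reaction ξ = 0.799 × 35.2 = 28.125 mol/s
Reaction term: ξ·ΔH°_rxn = 28.125 × 34.0 = 956.24 kJ/s
Sensible, feed 100→25 °C: -535.92 kJ/s
Outlet flows (mol/s): A 7.0752, B 28.125, H₂O 28.125
Sensible, products 25→251 °C: 1424.2 kJ/s
Q = ΔH = 1844.5 kJ/s = 1844.5 kW
Heat supplied = 110670 kJ/min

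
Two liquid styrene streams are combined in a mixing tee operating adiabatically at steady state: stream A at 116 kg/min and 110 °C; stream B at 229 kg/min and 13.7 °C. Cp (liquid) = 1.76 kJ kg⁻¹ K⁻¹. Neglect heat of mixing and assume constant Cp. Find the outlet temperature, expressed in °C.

No heat crosses the boundary, so H_out = H_in.
Σ ṁᵢCp,ᵢTᵢ = 116×1.76×110 + 229×1.76×13.7 = 27979
Σ ṁᵢCp,ᵢ = 116×1.76 + 229×1.76 = 607.2
T_out = 27979 / 607.2 = 46.079 °C

T_out = 46.1 °C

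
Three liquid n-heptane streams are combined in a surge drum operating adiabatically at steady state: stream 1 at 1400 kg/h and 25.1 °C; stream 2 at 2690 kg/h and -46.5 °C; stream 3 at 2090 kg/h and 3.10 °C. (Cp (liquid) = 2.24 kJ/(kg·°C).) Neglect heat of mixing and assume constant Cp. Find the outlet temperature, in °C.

Adiabatic, steady state ⇒ Σ ṁᵢCp,ᵢ(T_out − Tᵢ) = 0
Σ ṁᵢCp,ᵢTᵢ = 1400×2.24×25.1 + 2690×2.24×-46.5 + 2090×2.24×3.10 = -186960
Σ ṁᵢCp,ᵢ = 1400×2.24 + 2690×2.24 + 2090×2.24 = 13843
T_out = -186960 / 13843 = -13.506 °C

T_out = -13.5 °C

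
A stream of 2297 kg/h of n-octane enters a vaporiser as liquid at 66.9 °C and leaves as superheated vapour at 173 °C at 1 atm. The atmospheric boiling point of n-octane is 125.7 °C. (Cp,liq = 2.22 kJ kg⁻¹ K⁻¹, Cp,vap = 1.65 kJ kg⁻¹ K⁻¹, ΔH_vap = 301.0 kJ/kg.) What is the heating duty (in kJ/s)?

Q = 325 kJ/s

liquid 66.9→125.7 °C: 130.54 kJ/kg
vaporisation at 125.7 °C: 301 kJ/kg
vapour 125.7→173 °C: 78.045 kJ/kg
Δh = 130.54 + 301 + 78.045 = 509.58 kJ/kg
Q = ṁ·Δh = 2297 kg/h × 509.58 kJ/kg = 1.1705e+06 kJ/h
|Q| = 325.14 kW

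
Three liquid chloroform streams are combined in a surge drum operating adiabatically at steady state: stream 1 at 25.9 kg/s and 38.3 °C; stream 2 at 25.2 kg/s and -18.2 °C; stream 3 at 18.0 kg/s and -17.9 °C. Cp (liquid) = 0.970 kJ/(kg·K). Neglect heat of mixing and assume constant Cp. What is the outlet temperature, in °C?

T_out = 3.06 °C

Adiabatic, steady state ⇒ Σ ṁᵢCp,ᵢ(T_out − Tᵢ) = 0
T_out = Σ ṁᵢCp,ᵢTᵢ / Σ ṁᵢCp,ᵢ
      = 204.8 / 67.027 = 3.0554 °C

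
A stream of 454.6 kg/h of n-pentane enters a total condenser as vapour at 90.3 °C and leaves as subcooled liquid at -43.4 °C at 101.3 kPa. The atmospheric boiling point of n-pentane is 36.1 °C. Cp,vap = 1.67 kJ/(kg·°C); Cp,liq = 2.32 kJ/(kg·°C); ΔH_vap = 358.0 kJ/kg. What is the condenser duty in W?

vapour 90.3→36.1 °C: -90.514 kJ/kg
condensation at 36.1 °C: -358 kJ/kg
liquid 36.1→-43.4 °C: -184.44 kJ/kg
Δh = -90.514 + -358 + -184.44 = -632.95 kJ/kg
Q = ṁ·Δh = 454.6 kg/h × -632.95 kJ/kg = -287740 kJ/h
|Q| = 79.928 kW = 79928 W

Q_c = 79900 W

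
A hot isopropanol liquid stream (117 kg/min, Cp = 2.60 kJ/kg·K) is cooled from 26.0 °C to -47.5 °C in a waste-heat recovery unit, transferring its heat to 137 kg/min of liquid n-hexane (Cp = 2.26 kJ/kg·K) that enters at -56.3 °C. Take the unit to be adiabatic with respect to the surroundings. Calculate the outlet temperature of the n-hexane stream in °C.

Heat released by hot stream: Q = 117 × 2.60 × (26.0 − -47.5) = 22359 kJ/min
Energy balance on cold side (adiabatic exchanger): Q = ṁ_c·Cp_c·(T_c,out − T_c,in)
T_c,out = -56.3 + 22359/(137 × 2.26) = 15.913 °C

T_c,out = 15.9 °C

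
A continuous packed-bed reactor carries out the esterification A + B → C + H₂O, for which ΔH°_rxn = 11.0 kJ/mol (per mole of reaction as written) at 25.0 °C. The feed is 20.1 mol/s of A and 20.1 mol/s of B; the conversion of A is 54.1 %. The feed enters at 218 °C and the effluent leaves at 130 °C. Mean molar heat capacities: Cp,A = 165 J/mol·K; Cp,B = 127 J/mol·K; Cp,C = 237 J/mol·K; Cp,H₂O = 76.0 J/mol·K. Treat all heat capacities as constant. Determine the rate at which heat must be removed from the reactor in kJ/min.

Q_out = 22400 kJ/min

Extent of reaction ξ = 0.541 × 20.1 = 10.874 mol/s
Reaction term: ξ·ΔH°_rxn = 10.874 × 11.0 = 119.62 kJ/s
Sensible, feed 218→25 °C: -1132.8 kJ/s
Outlet flows (mol/s): A 9.2259, B 9.2259, C 10.874, H₂O 10.874
Sensible, products 25→130 °C: 640.24 kJ/s
Q = ΔH = -372.9 kJ/s = -372.9 kW
Heat removed = 22374 kJ/min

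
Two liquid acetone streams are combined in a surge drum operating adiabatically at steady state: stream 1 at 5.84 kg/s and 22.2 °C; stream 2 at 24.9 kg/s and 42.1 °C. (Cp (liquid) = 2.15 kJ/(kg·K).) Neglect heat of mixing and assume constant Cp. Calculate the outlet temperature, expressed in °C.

No heat crosses the boundary, so H_out = H_in.
T_out = Σ ṁᵢCp,ᵢTᵢ / Σ ṁᵢCp,ᵢ
      = 2532.6 / 66.091 = 38.319 °C

T_out = 38.3 °C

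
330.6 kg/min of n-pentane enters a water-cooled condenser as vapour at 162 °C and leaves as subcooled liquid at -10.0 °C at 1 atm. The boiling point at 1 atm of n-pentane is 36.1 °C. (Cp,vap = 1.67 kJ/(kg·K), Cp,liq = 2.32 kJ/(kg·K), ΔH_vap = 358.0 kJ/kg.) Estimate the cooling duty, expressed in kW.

vapour 162→36.1 °C: -210.25 kJ/kg
condensation at 36.1 °C: -358 kJ/kg
liquid 36.1→-10.0 °C: -106.95 kJ/kg
Δh = -210.25 + -358 + -106.95 = -675.21 kJ/kg
Q = ṁ·Δh = 330.6 kg/min × -675.21 kJ/kg = -223220 kJ/min
|Q| = 3720.4 kW

Q_c = 3720 kW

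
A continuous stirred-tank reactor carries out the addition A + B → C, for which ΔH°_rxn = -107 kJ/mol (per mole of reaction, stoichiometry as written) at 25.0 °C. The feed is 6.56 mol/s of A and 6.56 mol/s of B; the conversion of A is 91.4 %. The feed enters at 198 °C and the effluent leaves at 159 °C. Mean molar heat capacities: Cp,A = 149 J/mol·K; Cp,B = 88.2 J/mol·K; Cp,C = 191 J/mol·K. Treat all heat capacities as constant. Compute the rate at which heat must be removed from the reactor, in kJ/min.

Q_out = 44400 kJ/min

Extent of reaction ξ = 0.914 × 6.56 = 5.9958 mol/s
Reaction term: ξ·ΔH°_rxn = 5.9958 × -107 = -641.55 kJ/s
Sensible, feed 198→25 °C: -269.19 kJ/s
Outlet flows (mol/s): A 0.56416, B 0.56416, C 5.9958
Sensible, products 25→159 °C: 171.39 kJ/s
Q = ΔH = -739.36 kJ/s = -739.36 kW
Heat removed = 44362 kJ/min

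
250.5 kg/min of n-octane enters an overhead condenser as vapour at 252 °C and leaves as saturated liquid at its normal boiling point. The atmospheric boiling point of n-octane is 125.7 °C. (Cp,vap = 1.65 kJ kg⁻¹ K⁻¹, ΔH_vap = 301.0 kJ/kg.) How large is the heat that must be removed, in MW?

Q_c = 2.13 MW

vapour 252→125.7 °C: -208.39 kJ/kg
condensation at 125.7 °C: -301 kJ/kg
Δh = -208.39 + -301 = -509.39 kJ/kg
Q = ṁ·Δh = 250.5 kg/min × -509.39 kJ/kg = -127600 kJ/min
|Q| = 2126.7 kW = 2.1267 MW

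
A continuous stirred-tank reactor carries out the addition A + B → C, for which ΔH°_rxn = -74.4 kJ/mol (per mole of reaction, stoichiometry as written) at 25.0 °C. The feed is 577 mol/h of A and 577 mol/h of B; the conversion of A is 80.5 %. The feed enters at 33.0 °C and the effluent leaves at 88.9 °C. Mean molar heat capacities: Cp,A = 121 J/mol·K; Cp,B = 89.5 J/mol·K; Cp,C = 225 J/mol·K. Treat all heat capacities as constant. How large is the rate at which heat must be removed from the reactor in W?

Extent of reaction ξ = 0.805 × 577 = 464.49 mol/h
Reaction term: ξ·ΔH°_rxn = 464.49 × -74.4 = -34558 kJ/h
Sensible, feed 33.0→25 °C: -971.67 kJ/h
Outlet flows (mol/h): A 112.51, B 112.51, C 464.49
Sensible, products 25→88.9 °C: 8191.6 kJ/h
Q = ΔH = -27338 kJ/h = -7.5938 kW
Heat removed = 7593.8 W

Q_out = 7590 W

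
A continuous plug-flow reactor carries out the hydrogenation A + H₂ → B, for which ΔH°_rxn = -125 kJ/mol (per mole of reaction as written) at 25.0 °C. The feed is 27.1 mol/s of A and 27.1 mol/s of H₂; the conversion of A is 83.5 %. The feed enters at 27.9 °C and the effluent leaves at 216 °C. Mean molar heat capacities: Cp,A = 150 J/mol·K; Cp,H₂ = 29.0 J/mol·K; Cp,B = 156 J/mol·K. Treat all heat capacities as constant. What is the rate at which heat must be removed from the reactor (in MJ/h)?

Q_out = 7260 MJ/h

Extent of reaction ξ = 0.835 × 27.1 = 22.628 mol/s
Reaction term: ξ·ΔH°_rxn = 22.628 × -125 = -2828.6 kJ/s
Sensible, feed 27.9→25 °C: -14.068 kJ/s
Outlet flows (mol/s): A 4.4715, H₂ 4.4715, B 22.628
Sensible, products 25→216 °C: 827.11 kJ/s
Q = ΔH = -2015.5 kJ/s = -2015.5 kW
Heat removed = 7255.9 MJ/h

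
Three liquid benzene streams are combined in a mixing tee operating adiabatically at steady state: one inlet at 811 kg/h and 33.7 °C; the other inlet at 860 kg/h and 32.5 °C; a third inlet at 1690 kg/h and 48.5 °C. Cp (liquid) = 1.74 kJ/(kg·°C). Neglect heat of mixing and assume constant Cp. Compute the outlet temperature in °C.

T_out = 40.8 °C

No heat crosses the boundary, so H_out = H_in.
T_out = Σ ṁᵢCp,ᵢTᵢ / Σ ṁᵢCp,ᵢ
      = 238810 / 5848.1 = 40.835 °C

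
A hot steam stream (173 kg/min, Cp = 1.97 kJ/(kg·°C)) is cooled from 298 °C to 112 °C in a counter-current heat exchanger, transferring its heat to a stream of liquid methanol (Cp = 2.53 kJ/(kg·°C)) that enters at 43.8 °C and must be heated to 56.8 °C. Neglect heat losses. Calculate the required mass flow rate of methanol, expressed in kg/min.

ṁ_c = 1930 kg/min

Heat released by hot stream: Q = 173 × 1.97 × (298 − 112) = 63391 kJ/min
Energy balance on cold side (adiabatic exchanger): Q = ṁ_c·Cp_c·(T_c,out − T_c,in)
ṁ_c = 63391 / [2.53 × (56.8 − 43.8)] = 1927.4 kg/min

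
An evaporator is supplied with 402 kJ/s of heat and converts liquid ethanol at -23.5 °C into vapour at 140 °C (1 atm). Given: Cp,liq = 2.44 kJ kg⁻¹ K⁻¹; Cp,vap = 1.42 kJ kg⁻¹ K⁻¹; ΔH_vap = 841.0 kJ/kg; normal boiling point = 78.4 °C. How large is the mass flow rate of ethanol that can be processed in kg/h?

ṁ = 1230 kg/h

Δh = 2.44×(78.4−-23.5) + 841.0 + 1.42×(140−78.4) = 1177.1 kJ/kg
Q = 402 kJ/s = 402 kJ/s = 1.4472e+06 kJ/h
ṁ = Q/Δh = 1.4472e+06 / 1177.1 = 1229.5 kg/h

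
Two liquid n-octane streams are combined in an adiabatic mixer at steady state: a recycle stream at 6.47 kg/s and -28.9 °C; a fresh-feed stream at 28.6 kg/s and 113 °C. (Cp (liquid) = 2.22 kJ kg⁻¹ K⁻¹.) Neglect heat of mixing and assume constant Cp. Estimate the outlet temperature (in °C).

T_out = 86.8 °C

No heat crosses the boundary, so H_out = H_in.
Σ ṁᵢCp,ᵢTᵢ = 6.47×2.22×-28.9 + 28.6×2.22×113 = 6759.5
Σ ṁᵢCp,ᵢ = 6.47×2.22 + 28.6×2.22 = 77.855
T_out = 6759.5 / 77.855 = 86.821 °C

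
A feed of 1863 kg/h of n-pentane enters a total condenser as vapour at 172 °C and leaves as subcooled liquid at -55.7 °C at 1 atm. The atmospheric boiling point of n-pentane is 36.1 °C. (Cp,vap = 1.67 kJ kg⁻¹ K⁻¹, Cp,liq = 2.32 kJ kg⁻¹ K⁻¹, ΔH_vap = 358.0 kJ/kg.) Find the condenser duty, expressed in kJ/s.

Q_c = 413 kJ/s

vapour 172→36.1 °C: -226.95 kJ/kg
condensation at 36.1 °C: -358 kJ/kg
liquid 36.1→-55.7 °C: -212.98 kJ/kg
Δh = -226.95 + -358 + -212.98 = -797.93 kJ/kg
Q = ṁ·Δh = 1863 kg/h × -797.93 kJ/kg = -1.4865e+06 kJ/h
|Q| = 412.93 kW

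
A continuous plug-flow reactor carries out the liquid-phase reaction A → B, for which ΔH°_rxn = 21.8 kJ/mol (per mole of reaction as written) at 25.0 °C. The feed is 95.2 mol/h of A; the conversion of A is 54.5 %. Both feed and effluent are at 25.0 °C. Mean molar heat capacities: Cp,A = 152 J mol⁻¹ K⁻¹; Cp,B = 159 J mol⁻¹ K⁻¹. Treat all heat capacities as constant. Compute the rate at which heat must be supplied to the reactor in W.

Q_in = 314 W

Extent of reaction ξ = 0.545 × 95.2 = 51.884 mol/h
Reaction term: ξ·ΔH°_rxn = 51.884 × 21.8 = 1131.1 kJ/h
Q = ΔH = 1131.1 kJ/h = 0.31419 kW
Heat supplied = 314.19 W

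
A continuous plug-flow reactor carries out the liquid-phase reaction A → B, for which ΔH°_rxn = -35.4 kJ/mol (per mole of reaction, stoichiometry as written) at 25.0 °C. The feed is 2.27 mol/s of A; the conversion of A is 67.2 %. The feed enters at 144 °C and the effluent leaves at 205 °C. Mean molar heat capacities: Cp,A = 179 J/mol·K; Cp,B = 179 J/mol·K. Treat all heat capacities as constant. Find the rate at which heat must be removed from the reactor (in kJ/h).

Q_out = 105000 kJ/h

Extent of reaction ξ = 0.672 × 2.27 = 1.5254 mol/s
Reaction term: ξ·ΔH°_rxn = 1.5254 × -35.4 = -54.001 kJ/s
Sensible, feed 144→25 °C: -48.353 kJ/s
Outlet flows (mol/s): A 0.74456, B 1.5254
Sensible, products 25→205 °C: 73.139 kJ/s
Q = ΔH = -29.214 kJ/s = -29.214 kW
Heat removed = 105170 kJ/h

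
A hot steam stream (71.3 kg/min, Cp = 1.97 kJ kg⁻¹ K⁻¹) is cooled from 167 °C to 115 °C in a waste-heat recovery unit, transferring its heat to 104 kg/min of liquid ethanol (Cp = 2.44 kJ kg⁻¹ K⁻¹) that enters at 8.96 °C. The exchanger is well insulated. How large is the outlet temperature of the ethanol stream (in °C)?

Heat released by hot stream: Q = 71.3 × 1.97 × (167 − 115) = 7304 kJ/min
Energy balance on cold side (adiabatic exchanger): Q = ṁ_c·Cp_c·(T_c,out − T_c,in)
T_c,out = 8.96 + 7304/(104 × 2.44) = 37.743 °C

T_c,out = 37.7 °C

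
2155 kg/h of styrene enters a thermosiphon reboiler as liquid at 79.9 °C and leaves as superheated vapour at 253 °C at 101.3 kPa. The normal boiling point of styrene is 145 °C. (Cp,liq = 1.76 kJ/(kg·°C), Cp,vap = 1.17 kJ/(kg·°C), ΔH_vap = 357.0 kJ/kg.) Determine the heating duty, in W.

liquid 79.9→145 °C: 114.58 kJ/kg
vaporisation at 145 °C: 357 kJ/kg
vapour 145→253 °C: 126.36 kJ/kg
Δh = 114.58 + 357 + 126.36 = 597.94 kJ/kg
Q = ṁ·Δh = 2155 kg/h × 597.94 kJ/kg = 1.2886e+06 kJ/h
|Q| = 357.93 kW = 357930 W

Q = 358000 W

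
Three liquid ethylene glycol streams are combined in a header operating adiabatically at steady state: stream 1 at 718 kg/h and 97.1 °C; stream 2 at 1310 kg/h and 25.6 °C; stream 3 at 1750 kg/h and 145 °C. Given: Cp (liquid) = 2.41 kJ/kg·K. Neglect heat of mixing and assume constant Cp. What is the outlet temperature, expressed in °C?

T_out = 94.5 °C

Energy balance with Q = 0: Σ ṁᵢCp,ᵢ(T_out − Tᵢ) = 0
T_out = Σ ṁᵢCp,ᵢTᵢ / Σ ṁᵢCp,ᵢ
      = 860380 / 9105 = 94.495 °C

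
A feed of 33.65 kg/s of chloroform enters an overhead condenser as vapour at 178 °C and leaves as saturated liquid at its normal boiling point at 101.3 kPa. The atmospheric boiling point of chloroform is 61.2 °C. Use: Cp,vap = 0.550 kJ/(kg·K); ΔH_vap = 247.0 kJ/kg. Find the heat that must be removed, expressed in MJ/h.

Q_c = 37700 MJ/h

vapour 178→61.2 °C: -64.24 kJ/kg
condensation at 61.2 °C: -247 kJ/kg
Δh = -64.24 + -247 = -311.24 kJ/kg
Q = ṁ·Δh = 33.65 kg/s × -311.24 kJ/kg = -10473 kJ/s
|Q| = 10473 kW = 37704 MJ/h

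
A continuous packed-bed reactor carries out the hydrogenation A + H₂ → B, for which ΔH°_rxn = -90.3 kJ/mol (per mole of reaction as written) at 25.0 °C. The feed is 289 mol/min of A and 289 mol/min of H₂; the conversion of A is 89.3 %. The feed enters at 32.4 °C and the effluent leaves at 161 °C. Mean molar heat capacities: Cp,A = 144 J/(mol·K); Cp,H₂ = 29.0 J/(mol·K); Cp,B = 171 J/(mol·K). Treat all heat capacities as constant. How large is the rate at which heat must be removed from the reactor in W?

Q_out = 282000 W

Extent of reaction ξ = 0.893 × 289 = 258.08 mol/min
Reaction term: ξ·ΔH°_rxn = 258.08 × -90.3 = -23304 kJ/min
Sensible, feed 32.4→25 °C: -369.98 kJ/min
Outlet flows (mol/min): A 30.923, H₂ 30.923, B 258.08
Sensible, products 25→161 °C: 6729.4 kJ/min
Q = ΔH = -16945 kJ/min = -282.42 kW
Heat removed = 282420 W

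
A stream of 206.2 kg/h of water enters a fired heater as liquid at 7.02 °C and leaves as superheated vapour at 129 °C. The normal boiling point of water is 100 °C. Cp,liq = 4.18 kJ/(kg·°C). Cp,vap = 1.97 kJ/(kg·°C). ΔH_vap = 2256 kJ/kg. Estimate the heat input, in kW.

Q = 155 kW

liquid 7.02→100 °C: 388.66 kJ/kg
vaporisation at 100 °C: 2256 kJ/kg
vapour 100→129 °C: 57.13 kJ/kg
Δh = 388.66 + 2256 + 57.13 = 2701.8 kJ/kg
Q = ṁ·Δh = 206.2 kg/h × 2701.8 kJ/kg = 557110 kJ/h
|Q| = 154.75 kW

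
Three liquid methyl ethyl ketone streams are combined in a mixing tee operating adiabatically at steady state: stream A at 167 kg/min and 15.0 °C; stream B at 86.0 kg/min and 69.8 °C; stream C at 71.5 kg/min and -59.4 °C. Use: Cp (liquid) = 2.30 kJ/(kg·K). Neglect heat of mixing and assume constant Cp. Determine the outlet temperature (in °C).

T_out = 13.1 °C

Adiabatic, steady state ⇒ Σ ṁᵢCp,ᵢ(T_out − Tᵢ) = 0
T_out = Σ ṁᵢCp,ᵢTᵢ / Σ ṁᵢCp,ᵢ
      = 9799.6 / 746.35 = 13.13 °C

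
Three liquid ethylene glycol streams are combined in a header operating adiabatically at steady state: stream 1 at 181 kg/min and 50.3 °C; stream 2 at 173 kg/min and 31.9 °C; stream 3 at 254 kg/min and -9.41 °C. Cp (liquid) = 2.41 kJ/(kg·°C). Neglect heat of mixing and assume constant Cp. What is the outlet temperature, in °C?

No heat crosses the boundary, so H_out = H_in.
Σ ṁᵢCp,ᵢTᵢ = 181×2.41×50.3 + 173×2.41×31.9 + 254×2.41×-9.41 = 29481
Σ ṁᵢCp,ᵢ = 181×2.41 + 173×2.41 + 254×2.41 = 1465.3
T_out = 29481 / 1465.3 = 20.12 °C

T_out = 20.1 °C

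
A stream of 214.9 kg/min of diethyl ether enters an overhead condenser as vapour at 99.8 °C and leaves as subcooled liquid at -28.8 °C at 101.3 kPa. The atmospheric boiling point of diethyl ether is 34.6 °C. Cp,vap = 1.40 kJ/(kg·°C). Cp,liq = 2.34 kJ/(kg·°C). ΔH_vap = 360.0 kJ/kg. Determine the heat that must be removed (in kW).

vapour 99.8→34.6 °C: -91.28 kJ/kg
condensation at 34.6 °C: -360 kJ/kg
liquid 34.6→-28.8 °C: -148.36 kJ/kg
Δh = -91.28 + -360 + -148.36 = -599.64 kJ/kg
Q = ṁ·Δh = 214.9 kg/min × -599.64 kJ/kg = -128860 kJ/min
|Q| = 2147.7 kW

Q_c = 2150 kW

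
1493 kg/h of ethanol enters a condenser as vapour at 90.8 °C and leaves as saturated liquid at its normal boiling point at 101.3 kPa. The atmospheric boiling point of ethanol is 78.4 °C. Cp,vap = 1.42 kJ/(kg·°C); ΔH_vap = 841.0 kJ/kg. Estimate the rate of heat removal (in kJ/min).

Q_c = 21400 kJ/min

vapour 90.8→78.4 °C: -17.608 kJ/kg
condensation at 78.4 °C: -841 kJ/kg
Δh = -17.608 + -841 = -858.61 kJ/kg
Q = ṁ·Δh = 1493 kg/h × -858.61 kJ/kg = -1.2819e+06 kJ/h
|Q| = 356.08 kW = 21365 kJ/min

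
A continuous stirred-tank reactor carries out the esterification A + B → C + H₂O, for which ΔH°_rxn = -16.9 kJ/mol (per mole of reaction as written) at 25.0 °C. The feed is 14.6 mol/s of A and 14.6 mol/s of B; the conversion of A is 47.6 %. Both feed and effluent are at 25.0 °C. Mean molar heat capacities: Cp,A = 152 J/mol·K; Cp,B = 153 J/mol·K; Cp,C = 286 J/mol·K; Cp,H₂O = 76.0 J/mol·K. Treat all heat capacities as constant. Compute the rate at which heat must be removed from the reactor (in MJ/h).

Q_out = 423 MJ/h

Extent of reaction ξ = 0.476 × 14.6 = 6.9496 mol/s
Reaction term: ξ·ΔH°_rxn = 6.9496 × -16.9 = -117.45 kJ/s
Q = ΔH = -117.45 kJ/s = -117.45 kW
Heat removed = 422.81 MJ/h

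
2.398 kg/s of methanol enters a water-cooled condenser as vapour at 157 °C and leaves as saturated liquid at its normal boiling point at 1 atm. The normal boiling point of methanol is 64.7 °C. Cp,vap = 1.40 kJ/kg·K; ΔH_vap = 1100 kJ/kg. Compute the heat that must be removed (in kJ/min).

vapour 157→64.7 °C: -129.22 kJ/kg
condensation at 64.7 °C: -1100 kJ/kg
Δh = -129.22 + -1100 = -1229.2 kJ/kg
Q = ṁ·Δh = 2.398 kg/s × -1229.2 kJ/kg = -2947.7 kJ/s
|Q| = 2947.7 kW = 176860 kJ/min

Q_c = 177000 kJ/min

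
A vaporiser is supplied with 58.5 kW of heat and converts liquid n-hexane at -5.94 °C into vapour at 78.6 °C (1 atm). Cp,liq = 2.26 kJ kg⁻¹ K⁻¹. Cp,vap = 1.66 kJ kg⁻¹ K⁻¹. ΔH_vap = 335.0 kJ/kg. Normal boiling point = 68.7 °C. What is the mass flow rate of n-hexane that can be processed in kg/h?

Δh = 2.26×(68.7−-5.94) + 335.0 + 1.66×(78.6−68.7) = 520.12 kJ/kg
Q = 58.5 kW = 58.5 kJ/s = 210600 kJ/h
ṁ = Q/Δh = 210600 / 520.12 = 404.91 kg/h

ṁ = 405 kg/h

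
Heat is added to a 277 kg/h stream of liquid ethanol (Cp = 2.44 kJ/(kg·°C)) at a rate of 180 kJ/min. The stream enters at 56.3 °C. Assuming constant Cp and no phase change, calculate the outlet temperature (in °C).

Q = 180 kJ/min = 10800 kJ/h
ΔT = Q/(ṁ·Cp) = 10800/(277×2.44) = 15.979 K
T_out = 56.3 + 15.979 = 72.279 °C

T_out = 72.3 °C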